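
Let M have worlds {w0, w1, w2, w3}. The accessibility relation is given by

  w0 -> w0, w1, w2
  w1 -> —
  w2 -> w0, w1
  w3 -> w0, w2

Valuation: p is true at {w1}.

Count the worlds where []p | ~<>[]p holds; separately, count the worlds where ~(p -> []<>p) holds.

For []p | ~<>[]p:
w0: []p is F, ~<>[]p is F. ✗
w1: []p is T, ~<>[]p is T. ✓
w2: []p is F, ~<>[]p is F. ✗
w3: []p is F, ~<>[]p is T. ✓
— 2 worlds.
For ~(p -> []<>p):
w0: p -> []<>p is T. ✗
w1: p -> []<>p is T. ✗
w2: p -> []<>p is T. ✗
w3: p -> []<>p is T. ✗
— 0 worlds.

2 and 0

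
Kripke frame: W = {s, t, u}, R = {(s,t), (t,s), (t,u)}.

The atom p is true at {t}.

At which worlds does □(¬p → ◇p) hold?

{s, u}

s: successors {t}; ¬p → ◇p there: t:T. ✓
t: successors {s, u}; ¬p → ◇p there: s:T, u:F. ✗
u: no successors, so □(¬p → ◇p) holds vacuously. ✓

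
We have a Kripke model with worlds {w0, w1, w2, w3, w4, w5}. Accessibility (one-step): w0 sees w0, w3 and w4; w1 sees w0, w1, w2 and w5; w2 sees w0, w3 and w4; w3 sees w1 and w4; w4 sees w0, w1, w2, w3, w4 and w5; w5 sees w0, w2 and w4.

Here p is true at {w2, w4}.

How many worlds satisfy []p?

0

w0: successors {w0, w3, w4}; p there: w0:F, w3:F, w4:T. ✗
w1: successors {w0, w1, w2, w5}; p there: w0:F, w1:F, w2:T, w5:F. ✗
w2: successors {w0, w3, w4}; p there: w0:F, w3:F, w4:T. ✗
w3: successors {w1, w4}; p there: w1:F, w4:T. ✗
w4: successors {w0, w1, w2, w3, w4, w5}; p there: w0:F, w1:F, w2:T, w3:F, w4:T, w5:F. ✗
w5: successors {w0, w2, w4}; p there: w0:F, w2:T, w4:T. ✗
Satisfying worlds: ∅.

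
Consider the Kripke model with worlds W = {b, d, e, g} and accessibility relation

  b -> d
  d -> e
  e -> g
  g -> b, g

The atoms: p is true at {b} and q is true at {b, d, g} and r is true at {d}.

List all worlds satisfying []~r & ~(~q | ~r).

b: []~r is F, ~(~q | ~r) is F. ✗
d: []~r is T, ~(~q | ~r) is T. ✓
e: []~r is T, ~(~q | ~r) is F. ✗
g: []~r is T, ~(~q | ~r) is F. ✗

{d}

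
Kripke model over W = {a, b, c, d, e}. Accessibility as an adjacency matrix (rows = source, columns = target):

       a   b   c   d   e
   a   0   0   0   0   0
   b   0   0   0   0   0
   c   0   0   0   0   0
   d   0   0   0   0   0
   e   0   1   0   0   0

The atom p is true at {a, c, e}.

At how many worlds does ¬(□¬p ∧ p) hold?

2

a: □¬p ∧ p is T. ✗
b: □¬p ∧ p is F. ✓
c: □¬p ∧ p is T. ✗
d: □¬p ∧ p is F. ✓
e: □¬p ∧ p is T. ✗
Satisfying worlds: {b, d}.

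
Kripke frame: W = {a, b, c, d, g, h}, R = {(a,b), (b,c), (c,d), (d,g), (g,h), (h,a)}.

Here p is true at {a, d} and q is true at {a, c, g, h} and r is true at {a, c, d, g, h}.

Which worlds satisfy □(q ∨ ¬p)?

{a, b, d, g, h}

a: successors {b}; q ∨ ¬p there: b:T. ✓
b: successors {c}; q ∨ ¬p there: c:T. ✓
c: successors {d}; q ∨ ¬p there: d:F. ✗
d: successors {g}; q ∨ ¬p there: g:T. ✓
g: successors {h}; q ∨ ¬p there: h:T. ✓
h: successors {a}; q ∨ ¬p there: a:T. ✓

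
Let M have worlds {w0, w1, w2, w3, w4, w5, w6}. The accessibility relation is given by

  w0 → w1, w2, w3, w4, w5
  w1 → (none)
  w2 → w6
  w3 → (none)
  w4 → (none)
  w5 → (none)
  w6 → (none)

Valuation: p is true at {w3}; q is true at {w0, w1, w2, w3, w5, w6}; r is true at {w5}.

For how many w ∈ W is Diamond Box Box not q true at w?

w0: successors {w1, w2, w3, w4, w5}; Box Box not q there: w1:T, w2:T, w3:T, w4:T, w5:T. ✓
w1: no successors, so Diamond Box Box not q fails. ✗
w2: successors {w6}; Box Box not q there: w6:T. ✓
w3: no successors, so Diamond Box Box not q fails. ✗
w4: no successors, so Diamond Box Box not q fails. ✗
w5: no successors, so Diamond Box Box not q fails. ✗
w6: no successors, so Diamond Box Box not q fails. ✗
Satisfying worlds: {w0, w2}.

2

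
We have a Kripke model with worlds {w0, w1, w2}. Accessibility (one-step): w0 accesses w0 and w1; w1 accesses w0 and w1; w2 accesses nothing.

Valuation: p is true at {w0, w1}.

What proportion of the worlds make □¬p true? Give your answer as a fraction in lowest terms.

w0: successors {w0, w1}; ¬p there: w0:F, w1:F. ✗
w1: successors {w0, w1}; ¬p there: w0:F, w1:F. ✗
w2: no successors, so □¬p holds vacuously. ✓
That's 1 of 3 worlds, so 1/3.

1/3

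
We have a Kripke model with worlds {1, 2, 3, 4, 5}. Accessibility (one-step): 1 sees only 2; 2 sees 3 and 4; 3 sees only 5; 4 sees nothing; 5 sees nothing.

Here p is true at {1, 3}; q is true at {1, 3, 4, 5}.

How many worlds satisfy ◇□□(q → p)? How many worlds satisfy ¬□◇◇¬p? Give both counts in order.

For ◇□□(q → p):
1: successors {2}; □□(q → p) there: 2:F. ✗
2: successors {3, 4}; □□(q → p) there: 3:T, 4:T. ✓
3: successors {5}; □□(q → p) there: 5:T. ✓
4: no successors, so ◇□□(q → p) fails. ✗
5: no successors, so ◇□□(q → p) fails. ✗
— 2 worlds.
For ¬□◇◇¬p:
1: □◇◇¬p is T. ✗
2: □◇◇¬p is F. ✓
3: □◇◇¬p is F. ✓
4: □◇◇¬p is T. ✗
5: □◇◇¬p is T. ✗
— 2 worlds.

2 and 2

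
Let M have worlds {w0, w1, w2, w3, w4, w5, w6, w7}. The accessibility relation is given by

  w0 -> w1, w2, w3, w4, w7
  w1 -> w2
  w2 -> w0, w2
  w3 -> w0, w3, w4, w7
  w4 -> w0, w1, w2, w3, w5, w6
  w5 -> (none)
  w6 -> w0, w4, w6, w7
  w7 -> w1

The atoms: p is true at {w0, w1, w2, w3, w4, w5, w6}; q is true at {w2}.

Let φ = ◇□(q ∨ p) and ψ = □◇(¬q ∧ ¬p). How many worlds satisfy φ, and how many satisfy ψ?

7 and 1

For ◇□(q ∨ p):
w0: successors {w1, w2, w3, w4, w7}; □(q ∨ p) there: w1:T, w2:T, w3:F, w4:T, w7:T. ✓
w1: successors {w2}; □(q ∨ p) there: w2:T. ✓
w2: successors {w0, w2}; □(q ∨ p) there: w0:F, w2:T. ✓
w3: successors {w0, w3, w4, w7}; □(q ∨ p) there: w0:F, w3:F, w4:T, w7:T. ✓
w4: successors {w0, w1, w2, w3, w5, w6}; □(q ∨ p) there: w0:F, w1:T, w2:T, w3:F, w5:T, w6:F. ✓
w5: no successors, so ◇□(q ∨ p) fails. ✗
w6: successors {w0, w4, w6, w7}; □(q ∨ p) there: w0:F, w4:T, w6:F, w7:T. ✓
w7: successors {w1}; □(q ∨ p) there: w1:T. ✓
— 7 worlds.
For □◇(¬q ∧ ¬p):
w0: successors {w1, w2, w3, w4, w7}; ◇(¬q ∧ ¬p) there: w1:F, w2:F, w3:T, w4:F, w7:F. ✗
w1: successors {w2}; ◇(¬q ∧ ¬p) there: w2:F. ✗
w2: successors {w0, w2}; ◇(¬q ∧ ¬p) there: w0:T, w2:F. ✗
w3: successors {w0, w3, w4, w7}; ◇(¬q ∧ ¬p) there: w0:T, w3:T, w4:F, w7:F. ✗
w4: successors {w0, w1, w2, w3, w5, w6}; ◇(¬q ∧ ¬p) there: w0:T, w1:F, w2:F, w3:T, w5:F, w6:T. ✗
w5: no successors, so □◇(¬q ∧ ¬p) holds vacuously. ✓
w6: successors {w0, w4, w6, w7}; ◇(¬q ∧ ¬p) there: w0:T, w4:F, w6:T, w7:F. ✗
w7: successors {w1}; ◇(¬q ∧ ¬p) there: w1:F. ✗
— 1 world.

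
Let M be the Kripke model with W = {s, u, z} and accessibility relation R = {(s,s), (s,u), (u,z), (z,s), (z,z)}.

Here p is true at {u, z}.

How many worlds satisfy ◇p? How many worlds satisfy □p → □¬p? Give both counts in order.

3 and 2

For ◇p:
s: successors {s, u}; p there: s:F, u:T. ✓
u: successors {z}; p there: z:T. ✓
z: successors {s, z}; p there: s:F, z:T. ✓
— 3 worlds.
For □p → □¬p:
s: □p is F, □¬p is F. ✓
u: □p is T, □¬p is F. ✗
z: □p is F, □¬p is F. ✓
— 2 worlds.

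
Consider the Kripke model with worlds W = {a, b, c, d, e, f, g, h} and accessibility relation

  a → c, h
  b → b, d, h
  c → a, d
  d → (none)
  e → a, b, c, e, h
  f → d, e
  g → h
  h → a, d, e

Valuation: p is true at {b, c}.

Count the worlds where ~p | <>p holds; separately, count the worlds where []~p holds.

7 and 5

For ~p | <>p:
a: ~p is T, <>p is T. ✓
b: ~p is F, <>p is T. ✓
c: ~p is F, <>p is F. ✗
d: ~p is T, <>p is F. ✓
e: ~p is T, <>p is T. ✓
f: ~p is T, <>p is F. ✓
g: ~p is T, <>p is F. ✓
h: ~p is T, <>p is F. ✓
— 7 worlds.
For []~p:
a: successors {c, h}; ~p there: c:F, h:T. ✗
b: successors {b, d, h}; ~p there: b:F, d:T, h:T. ✗
c: successors {a, d}; ~p there: a:T, d:T. ✓
d: no successors, so []~p holds vacuously. ✓
e: successors {a, b, c, e, h}; ~p there: a:T, b:F, c:F, e:T, h:T. ✗
f: successors {d, e}; ~p there: d:T, e:T. ✓
g: successors {h}; ~p there: h:T. ✓
h: successors {a, d, e}; ~p there: a:T, d:T, e:T. ✓
— 5 worlds.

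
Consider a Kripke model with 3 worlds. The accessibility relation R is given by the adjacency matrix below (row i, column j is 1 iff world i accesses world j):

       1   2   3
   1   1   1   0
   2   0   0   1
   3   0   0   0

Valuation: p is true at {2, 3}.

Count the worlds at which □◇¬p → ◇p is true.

2

1: □◇¬p is F, ◇p is T. ✓
2: □◇¬p is F, ◇p is T. ✓
3: □◇¬p is T, ◇p is F. ✗
Satisfying worlds: {1, 2}.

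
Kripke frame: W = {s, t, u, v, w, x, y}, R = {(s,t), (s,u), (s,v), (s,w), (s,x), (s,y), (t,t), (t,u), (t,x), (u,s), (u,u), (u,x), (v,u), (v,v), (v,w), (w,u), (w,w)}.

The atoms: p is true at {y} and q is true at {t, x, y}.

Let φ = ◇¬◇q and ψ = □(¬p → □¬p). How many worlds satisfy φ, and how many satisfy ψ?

For ◇¬◇q:
s: successors {t, u, v, w, x, y}; ¬◇q there: t:F, u:F, v:T, w:T, x:T, y:T. ✓
t: successors {t, u, x}; ¬◇q there: t:F, u:F, x:T. ✓
u: successors {s, u, x}; ¬◇q there: s:F, u:F, x:T. ✓
v: successors {u, v, w}; ¬◇q there: u:F, v:T, w:T. ✓
w: successors {u, w}; ¬◇q there: u:F, w:T. ✓
x: no successors, so ◇¬◇q fails. ✗
y: no successors, so ◇¬◇q fails. ✗
— 5 worlds.
For □(¬p → □¬p):
s: successors {t, u, v, w, x, y}; ¬p → □¬p there: t:T, u:T, v:T, w:T, x:T, y:T. ✓
t: successors {t, u, x}; ¬p → □¬p there: t:T, u:T, x:T. ✓
u: successors {s, u, x}; ¬p → □¬p there: s:F, u:T, x:T. ✗
v: successors {u, v, w}; ¬p → □¬p there: u:T, v:T, w:T. ✓
w: successors {u, w}; ¬p → □¬p there: u:T, w:T. ✓
x: no successors, so □(¬p → □¬p) holds vacuously. ✓
y: no successors, so □(¬p → □¬p) holds vacuously. ✓
— 6 worlds.

5 and 6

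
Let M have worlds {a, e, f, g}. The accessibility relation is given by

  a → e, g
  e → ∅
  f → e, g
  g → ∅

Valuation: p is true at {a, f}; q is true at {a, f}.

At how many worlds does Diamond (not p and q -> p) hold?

a: successors {e, g}; not p and q -> p there: e:T, g:T. ✓
e: no successors, so Diamond (not p and q -> p) fails. ✗
f: successors {e, g}; not p and q -> p there: e:T, g:T. ✓
g: no successors, so Diamond (not p and q -> p) fails. ✗
Satisfying worlds: {a, f}.

2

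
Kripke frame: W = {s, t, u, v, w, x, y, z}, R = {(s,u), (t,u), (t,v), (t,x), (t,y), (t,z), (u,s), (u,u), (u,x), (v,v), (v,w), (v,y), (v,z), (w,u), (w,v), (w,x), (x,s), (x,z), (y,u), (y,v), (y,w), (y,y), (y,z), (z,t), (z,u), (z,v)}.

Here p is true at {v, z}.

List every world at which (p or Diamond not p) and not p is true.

s: p or Diamond not p is T, not p is T. ✓
t: p or Diamond not p is T, not p is T. ✓
u: p or Diamond not p is T, not p is T. ✓
v: p or Diamond not p is T, not p is F. ✗
w: p or Diamond not p is T, not p is T. ✓
x: p or Diamond not p is T, not p is T. ✓
y: p or Diamond not p is T, not p is T. ✓
z: p or Diamond not p is T, not p is F. ✗

{s, t, u, w, x, y}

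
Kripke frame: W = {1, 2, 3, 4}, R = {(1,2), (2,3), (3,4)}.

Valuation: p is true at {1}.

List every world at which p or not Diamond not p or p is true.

{1, 4}

1: p is T, not Diamond not p or p is T. ✓
2: p is F, not Diamond not p or p is F. ✗
3: p is F, not Diamond not p or p is F. ✗
4: p is F, not Diamond not p or p is T. ✓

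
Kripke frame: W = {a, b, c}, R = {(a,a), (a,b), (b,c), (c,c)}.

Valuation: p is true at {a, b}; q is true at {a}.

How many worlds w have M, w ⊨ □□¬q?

a: successors {a, b}; □¬q there: a:F, b:T. ✗
b: successors {c}; □¬q there: c:T. ✓
c: successors {c}; □¬q there: c:T. ✓
Satisfying worlds: {b, c}.

2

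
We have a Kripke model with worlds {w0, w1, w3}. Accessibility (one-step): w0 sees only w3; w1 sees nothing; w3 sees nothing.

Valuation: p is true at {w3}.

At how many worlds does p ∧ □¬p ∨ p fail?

w0: p ∧ □¬p is F, p is F. ✗
w1: p ∧ □¬p is F, p is F. ✗
w3: p ∧ □¬p is T, p is T. ✓
Satisfying worlds: {w3}.
So p ∧ □¬p ∨ p fails at the other 2 worlds.

2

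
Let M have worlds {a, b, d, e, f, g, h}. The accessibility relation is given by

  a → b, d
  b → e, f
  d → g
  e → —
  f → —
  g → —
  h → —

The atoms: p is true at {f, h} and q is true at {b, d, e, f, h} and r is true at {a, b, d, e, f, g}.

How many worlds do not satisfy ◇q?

5

a: successors {b, d}; q there: b:T, d:T. ✓
b: successors {e, f}; q there: e:T, f:T. ✓
d: successors {g}; q there: g:F. ✗
e: no successors, so ◇q fails. ✗
f: no successors, so ◇q fails. ✗
g: no successors, so ◇q fails. ✗
h: no successors, so ◇q fails. ✗
Satisfying worlds: {a, b}.
So ◇q fails at the other 5 worlds.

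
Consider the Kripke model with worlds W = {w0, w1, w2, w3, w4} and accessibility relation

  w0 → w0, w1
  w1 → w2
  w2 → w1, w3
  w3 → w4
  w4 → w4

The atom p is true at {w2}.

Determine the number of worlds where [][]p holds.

0

w0: successors {w0, w1}; []p there: w0:F, w1:T. ✗
w1: successors {w2}; []p there: w2:F. ✗
w2: successors {w1, w3}; []p there: w1:T, w3:F. ✗
w3: successors {w4}; []p there: w4:F. ✗
w4: successors {w4}; []p there: w4:F. ✗
Satisfying worlds: ∅.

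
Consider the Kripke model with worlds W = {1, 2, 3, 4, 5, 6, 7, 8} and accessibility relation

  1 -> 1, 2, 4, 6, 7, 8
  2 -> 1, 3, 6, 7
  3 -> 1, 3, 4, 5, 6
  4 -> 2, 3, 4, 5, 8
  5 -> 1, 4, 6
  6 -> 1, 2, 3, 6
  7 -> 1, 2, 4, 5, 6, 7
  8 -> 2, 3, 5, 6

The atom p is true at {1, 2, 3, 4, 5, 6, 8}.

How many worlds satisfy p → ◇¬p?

1: p is T, ◇¬p is T. ✓
2: p is T, ◇¬p is T. ✓
3: p is T, ◇¬p is F. ✗
4: p is T, ◇¬p is F. ✗
5: p is T, ◇¬p is F. ✗
6: p is T, ◇¬p is F. ✗
7: p is F, ◇¬p is T. ✓
8: p is T, ◇¬p is F. ✗
Satisfying worlds: {1, 2, 7}.

3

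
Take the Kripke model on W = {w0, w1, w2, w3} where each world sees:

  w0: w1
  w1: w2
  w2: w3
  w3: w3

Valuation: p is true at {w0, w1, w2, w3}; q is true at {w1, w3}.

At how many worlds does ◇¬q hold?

w0: successors {w1}; ¬q there: w1:F. ✗
w1: successors {w2}; ¬q there: w2:T. ✓
w2: successors {w3}; ¬q there: w3:F. ✗
w3: successors {w3}; ¬q there: w3:F. ✗
Satisfying worlds: {w1}.

1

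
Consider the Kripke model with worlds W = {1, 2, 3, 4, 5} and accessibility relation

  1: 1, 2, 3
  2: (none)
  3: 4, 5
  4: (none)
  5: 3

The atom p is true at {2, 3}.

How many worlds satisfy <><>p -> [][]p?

4

1: <><>p is T, [][]p is F. ✗
2: <><>p is F, [][]p is T. ✓
3: <><>p is T, [][]p is T. ✓
4: <><>p is F, [][]p is T. ✓
5: <><>p is F, [][]p is F. ✓
Satisfying worlds: {2, 3, 4, 5}.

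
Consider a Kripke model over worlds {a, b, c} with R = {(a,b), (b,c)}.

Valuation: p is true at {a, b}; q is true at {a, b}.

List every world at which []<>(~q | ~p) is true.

a: successors {b}; <>(~q | ~p) there: b:T. ✓
b: successors {c}; <>(~q | ~p) there: c:F. ✗
c: no successors, so []<>(~q | ~p) holds vacuously. ✓

{a, c}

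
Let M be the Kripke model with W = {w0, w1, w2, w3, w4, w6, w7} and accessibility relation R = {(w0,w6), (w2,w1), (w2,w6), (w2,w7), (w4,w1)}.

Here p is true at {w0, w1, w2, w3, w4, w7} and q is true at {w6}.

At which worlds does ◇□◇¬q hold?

w0: successors {w6}; □◇¬q there: w6:T. ✓
w1: no successors, so ◇□◇¬q fails. ✗
w2: successors {w1, w6, w7}; □◇¬q there: w1:T, w6:T, w7:T. ✓
w3: no successors, so ◇□◇¬q fails. ✗
w4: successors {w1}; □◇¬q there: w1:T. ✓
w6: no successors, so ◇□◇¬q fails. ✗
w7: no successors, so ◇□◇¬q fails. ✗

{w0, w2, w4}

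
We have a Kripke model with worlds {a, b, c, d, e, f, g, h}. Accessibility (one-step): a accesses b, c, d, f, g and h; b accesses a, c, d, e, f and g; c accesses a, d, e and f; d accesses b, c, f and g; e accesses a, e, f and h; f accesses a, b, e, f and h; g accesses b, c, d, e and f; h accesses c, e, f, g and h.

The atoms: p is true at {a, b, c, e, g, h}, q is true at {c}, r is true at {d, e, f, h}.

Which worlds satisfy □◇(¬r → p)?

{a, b, c, d, e, f, g, h}

a: successors {b, c, d, f, g, h}; ◇(¬r → p) there: b:T, c:T, d:T, f:T, g:T, h:T. ✓
b: successors {a, c, d, e, f, g}; ◇(¬r → p) there: a:T, c:T, d:T, e:T, f:T, g:T. ✓
c: successors {a, d, e, f}; ◇(¬r → p) there: a:T, d:T, e:T, f:T. ✓
d: successors {b, c, f, g}; ◇(¬r → p) there: b:T, c:T, f:T, g:T. ✓
e: successors {a, e, f, h}; ◇(¬r → p) there: a:T, e:T, f:T, h:T. ✓
f: successors {a, b, e, f, h}; ◇(¬r → p) there: a:T, b:T, e:T, f:T, h:T. ✓
g: successors {b, c, d, e, f}; ◇(¬r → p) there: b:T, c:T, d:T, e:T, f:T. ✓
h: successors {c, e, f, g, h}; ◇(¬r → p) there: c:T, e:T, f:T, g:T, h:T. ✓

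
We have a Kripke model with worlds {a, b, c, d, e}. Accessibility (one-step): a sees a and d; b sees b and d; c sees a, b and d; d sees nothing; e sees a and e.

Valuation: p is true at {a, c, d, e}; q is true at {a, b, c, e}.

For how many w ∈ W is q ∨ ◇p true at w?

4

a: q is T, ◇p is T. ✓
b: q is T, ◇p is T. ✓
c: q is T, ◇p is T. ✓
d: q is F, ◇p is F. ✗
e: q is T, ◇p is T. ✓
Satisfying worlds: {a, b, c, e}.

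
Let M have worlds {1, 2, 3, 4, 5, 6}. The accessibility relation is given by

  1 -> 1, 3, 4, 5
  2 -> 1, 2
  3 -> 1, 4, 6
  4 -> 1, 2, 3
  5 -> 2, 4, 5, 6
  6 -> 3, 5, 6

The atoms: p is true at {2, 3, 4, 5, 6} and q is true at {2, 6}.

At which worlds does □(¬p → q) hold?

{5, 6}

1: successors {1, 3, 4, 5}; ¬p → q there: 1:F, 3:T, 4:T, 5:T. ✗
2: successors {1, 2}; ¬p → q there: 1:F, 2:T. ✗
3: successors {1, 4, 6}; ¬p → q there: 1:F, 4:T, 6:T. ✗
4: successors {1, 2, 3}; ¬p → q there: 1:F, 2:T, 3:T. ✗
5: successors {2, 4, 5, 6}; ¬p → q there: 2:T, 4:T, 5:T, 6:T. ✓
6: successors {3, 5, 6}; ¬p → q there: 3:T, 5:T, 6:T. ✓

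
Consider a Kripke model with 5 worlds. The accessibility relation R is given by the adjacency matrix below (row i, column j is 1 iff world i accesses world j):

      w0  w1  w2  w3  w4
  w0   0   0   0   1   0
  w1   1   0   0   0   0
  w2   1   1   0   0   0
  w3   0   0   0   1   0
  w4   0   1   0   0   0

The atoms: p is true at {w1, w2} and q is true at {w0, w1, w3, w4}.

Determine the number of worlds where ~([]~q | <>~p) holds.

1

w0: []~q | <>~p is T. ✗
w1: []~q | <>~p is T. ✗
w2: []~q | <>~p is T. ✗
w3: []~q | <>~p is T. ✗
w4: []~q | <>~p is F. ✓
Satisfying worlds: {w4}.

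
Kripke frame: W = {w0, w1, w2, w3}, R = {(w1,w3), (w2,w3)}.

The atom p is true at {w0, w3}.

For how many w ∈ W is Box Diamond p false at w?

2

w0: no successors, so Box Diamond p holds vacuously. ✓
w1: successors {w3}; Diamond p there: w3:F. ✗
w2: successors {w3}; Diamond p there: w3:F. ✗
w3: no successors, so Box Diamond p holds vacuously. ✓
Satisfying worlds: {w0, w3}.
So Box Diamond p fails at the other 2 worlds.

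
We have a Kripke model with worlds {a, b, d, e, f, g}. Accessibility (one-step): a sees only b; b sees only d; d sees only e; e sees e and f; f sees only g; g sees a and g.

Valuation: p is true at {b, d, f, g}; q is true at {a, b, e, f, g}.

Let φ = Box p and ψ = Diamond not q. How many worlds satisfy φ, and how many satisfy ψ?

3 and 1

For Box p:
a: successors {b}; p there: b:T. ✓
b: successors {d}; p there: d:T. ✓
d: successors {e}; p there: e:F. ✗
e: successors {e, f}; p there: e:F, f:T. ✗
f: successors {g}; p there: g:T. ✓
g: successors {a, g}; p there: a:F, g:T. ✗
— 3 worlds.
For Diamond not q:
a: successors {b}; not q there: b:F. ✗
b: successors {d}; not q there: d:T. ✓
d: successors {e}; not q there: e:F. ✗
e: successors {e, f}; not q there: e:F, f:F. ✗
f: successors {g}; not q there: g:F. ✗
g: successors {a, g}; not q there: a:F, g:F. ✗
— 1 world.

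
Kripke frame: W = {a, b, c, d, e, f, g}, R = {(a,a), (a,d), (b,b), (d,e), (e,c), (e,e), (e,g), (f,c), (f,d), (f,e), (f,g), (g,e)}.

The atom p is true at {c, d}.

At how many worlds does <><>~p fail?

a: successors {a, d}; <>~p there: a:T, d:T. ✓
b: successors {b}; <>~p there: b:T. ✓
c: no successors, so <><>~p fails. ✗
d: successors {e}; <>~p there: e:T. ✓
e: successors {c, e, g}; <>~p there: c:F, e:T, g:T. ✓
f: successors {c, d, e, g}; <>~p there: c:F, d:T, e:T, g:T. ✓
g: successors {e}; <>~p there: e:T. ✓
Satisfying worlds: {a, b, d, e, f, g}.
So <><>~p fails at the other 1 world.

1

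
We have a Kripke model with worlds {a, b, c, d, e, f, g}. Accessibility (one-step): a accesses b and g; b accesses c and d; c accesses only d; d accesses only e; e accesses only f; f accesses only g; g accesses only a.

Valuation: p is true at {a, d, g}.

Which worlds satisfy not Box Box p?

a: Box Box p is F. ✓
b: Box Box p is F. ✓
c: Box Box p is F. ✓
d: Box Box p is F. ✓
e: Box Box p is T. ✗
f: Box Box p is T. ✗
g: Box Box p is F. ✓

{a, b, c, d, g}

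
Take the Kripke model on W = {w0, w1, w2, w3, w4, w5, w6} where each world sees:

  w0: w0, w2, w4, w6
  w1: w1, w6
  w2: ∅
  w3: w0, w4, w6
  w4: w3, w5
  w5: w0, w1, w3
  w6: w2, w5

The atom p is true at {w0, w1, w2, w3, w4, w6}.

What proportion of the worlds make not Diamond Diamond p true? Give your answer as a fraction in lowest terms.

1/7

w0: Diamond Diamond p is T. ✗
w1: Diamond Diamond p is T. ✗
w2: Diamond Diamond p is F. ✓
w3: Diamond Diamond p is T. ✗
w4: Diamond Diamond p is T. ✗
w5: Diamond Diamond p is T. ✗
w6: Diamond Diamond p is T. ✗
That's 1 of 7 worlds, so 1/7.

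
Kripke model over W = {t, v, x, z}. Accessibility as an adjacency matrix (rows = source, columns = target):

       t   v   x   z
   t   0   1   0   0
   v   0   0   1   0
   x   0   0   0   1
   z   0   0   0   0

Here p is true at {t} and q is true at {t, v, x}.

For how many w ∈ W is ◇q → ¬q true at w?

t: ◇q is T, ¬q is F. ✗
v: ◇q is T, ¬q is F. ✗
x: ◇q is F, ¬q is F. ✓
z: ◇q is F, ¬q is T. ✓
Satisfying worlds: {x, z}.

2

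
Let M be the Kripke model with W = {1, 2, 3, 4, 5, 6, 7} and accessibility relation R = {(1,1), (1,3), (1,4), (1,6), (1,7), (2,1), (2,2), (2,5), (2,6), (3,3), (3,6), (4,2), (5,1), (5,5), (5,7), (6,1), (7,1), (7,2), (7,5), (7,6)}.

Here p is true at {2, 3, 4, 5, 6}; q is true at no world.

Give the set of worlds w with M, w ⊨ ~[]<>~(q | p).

1: []<>~(q | p) is F. ✓
2: []<>~(q | p) is T. ✗
3: []<>~(q | p) is F. ✓
4: []<>~(q | p) is T. ✗
5: []<>~(q | p) is T. ✗
6: []<>~(q | p) is T. ✗
7: []<>~(q | p) is T. ✗

{1, 3}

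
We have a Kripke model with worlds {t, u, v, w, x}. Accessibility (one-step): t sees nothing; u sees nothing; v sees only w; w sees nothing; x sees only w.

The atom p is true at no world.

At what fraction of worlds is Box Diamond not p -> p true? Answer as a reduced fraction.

2/5

t: Box Diamond not p is T, p is F. ✗
u: Box Diamond not p is T, p is F. ✗
v: Box Diamond not p is F, p is F. ✓
w: Box Diamond not p is T, p is F. ✗
x: Box Diamond not p is F, p is F. ✓
That's 2 of 5 worlds, so 2/5.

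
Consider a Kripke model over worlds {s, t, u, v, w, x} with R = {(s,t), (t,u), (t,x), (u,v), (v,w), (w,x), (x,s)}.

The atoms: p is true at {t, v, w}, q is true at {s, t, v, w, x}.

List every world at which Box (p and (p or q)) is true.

s: successors {t}; p and (p or q) there: t:T. ✓
t: successors {u, x}; p and (p or q) there: u:F, x:F. ✗
u: successors {v}; p and (p or q) there: v:T. ✓
v: successors {w}; p and (p or q) there: w:T. ✓
w: successors {x}; p and (p or q) there: x:F. ✗
x: successors {s}; p and (p or q) there: s:F. ✗

{s, u, v}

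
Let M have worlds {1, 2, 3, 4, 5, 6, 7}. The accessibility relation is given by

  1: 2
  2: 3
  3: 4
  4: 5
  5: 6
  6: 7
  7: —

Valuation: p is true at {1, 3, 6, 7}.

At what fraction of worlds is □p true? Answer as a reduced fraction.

1: successors {2}; p there: 2:F. ✗
2: successors {3}; p there: 3:T. ✓
3: successors {4}; p there: 4:F. ✗
4: successors {5}; p there: 5:F. ✗
5: successors {6}; p there: 6:T. ✓
6: successors {7}; p there: 7:T. ✓
7: no successors, so □p holds vacuously. ✓
That's 4 of 7 worlds, so 4/7.

4/7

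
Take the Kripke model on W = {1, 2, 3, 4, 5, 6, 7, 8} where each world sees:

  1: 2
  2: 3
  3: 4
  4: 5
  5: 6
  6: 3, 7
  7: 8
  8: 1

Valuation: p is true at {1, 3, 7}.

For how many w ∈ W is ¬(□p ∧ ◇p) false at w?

1: □p ∧ ◇p is F. ✓
2: □p ∧ ◇p is T. ✗
3: □p ∧ ◇p is F. ✓
4: □p ∧ ◇p is F. ✓
5: □p ∧ ◇p is F. ✓
6: □p ∧ ◇p is T. ✗
7: □p ∧ ◇p is F. ✓
8: □p ∧ ◇p is T. ✗
Satisfying worlds: {1, 3, 4, 5, 7}.
So ¬(□p ∧ ◇p) fails at the other 3 worlds.

3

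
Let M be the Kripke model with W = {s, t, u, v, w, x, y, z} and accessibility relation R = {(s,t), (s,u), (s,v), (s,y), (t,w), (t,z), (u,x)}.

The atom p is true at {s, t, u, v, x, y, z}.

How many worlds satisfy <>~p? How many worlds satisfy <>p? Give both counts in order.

1 and 3

For <>~p:
s: successors {t, u, v, y}; ~p there: t:F, u:F, v:F, y:F. ✗
t: successors {w, z}; ~p there: w:T, z:F. ✓
u: successors {x}; ~p there: x:F. ✗
v: no successors, so <>~p fails. ✗
w: no successors, so <>~p fails. ✗
x: no successors, so <>~p fails. ✗
y: no successors, so <>~p fails. ✗
z: no successors, so <>~p fails. ✗
— 1 world.
For <>p:
s: successors {t, u, v, y}; p there: t:T, u:T, v:T, y:T. ✓
t: successors {w, z}; p there: w:F, z:T. ✓
u: successors {x}; p there: x:T. ✓
v: no successors, so <>p fails. ✗
w: no successors, so <>p fails. ✗
x: no successors, so <>p fails. ✗
y: no successors, so <>p fails. ✗
z: no successors, so <>p fails. ✗
— 3 worlds.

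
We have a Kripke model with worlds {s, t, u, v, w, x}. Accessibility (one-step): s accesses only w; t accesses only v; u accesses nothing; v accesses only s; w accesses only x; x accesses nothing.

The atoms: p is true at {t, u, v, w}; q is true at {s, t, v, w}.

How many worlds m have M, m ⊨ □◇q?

4

s: successors {w}; ◇q there: w:F. ✗
t: successors {v}; ◇q there: v:T. ✓
u: no successors, so □◇q holds vacuously. ✓
v: successors {s}; ◇q there: s:T. ✓
w: successors {x}; ◇q there: x:F. ✗
x: no successors, so □◇q holds vacuously. ✓
Satisfying worlds: {t, u, v, x}.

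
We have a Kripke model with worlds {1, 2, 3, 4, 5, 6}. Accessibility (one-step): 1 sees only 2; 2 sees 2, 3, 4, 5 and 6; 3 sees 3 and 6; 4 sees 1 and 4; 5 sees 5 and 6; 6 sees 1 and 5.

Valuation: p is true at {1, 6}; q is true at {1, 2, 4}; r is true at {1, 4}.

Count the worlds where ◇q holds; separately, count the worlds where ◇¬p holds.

4 and 6

For ◇q:
1: successors {2}; q there: 2:T. ✓
2: successors {2, 3, 4, 5, 6}; q there: 2:T, 3:F, 4:T, 5:F, 6:F. ✓
3: successors {3, 6}; q there: 3:F, 6:F. ✗
4: successors {1, 4}; q there: 1:T, 4:T. ✓
5: successors {5, 6}; q there: 5:F, 6:F. ✗
6: successors {1, 5}; q there: 1:T, 5:F. ✓
— 4 worlds.
For ◇¬p:
1: successors {2}; ¬p there: 2:T. ✓
2: successors {2, 3, 4, 5, 6}; ¬p there: 2:T, 3:T, 4:T, 5:T, 6:F. ✓
3: successors {3, 6}; ¬p there: 3:T, 6:F. ✓
4: successors {1, 4}; ¬p there: 1:F, 4:T. ✓
5: successors {5, 6}; ¬p there: 5:T, 6:F. ✓
6: successors {1, 5}; ¬p there: 1:F, 5:T. ✓
— 6 worlds.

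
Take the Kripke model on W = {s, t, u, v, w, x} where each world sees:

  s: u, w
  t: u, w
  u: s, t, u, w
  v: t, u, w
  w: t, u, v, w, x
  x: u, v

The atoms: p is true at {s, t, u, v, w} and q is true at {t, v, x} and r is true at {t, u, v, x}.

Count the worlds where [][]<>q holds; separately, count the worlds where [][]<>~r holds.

For [][]<>q:
s: successors {u, w}; []<>q there: u:F, w:F. ✗
t: successors {u, w}; []<>q there: u:F, w:F. ✗
u: successors {s, t, u, w}; []<>q there: s:T, t:T, u:F, w:F. ✗
v: successors {t, u, w}; []<>q there: t:T, u:F, w:F. ✗
w: successors {t, u, v, w, x}; []<>q there: t:T, u:F, v:F, w:F, x:T. ✗
x: successors {u, v}; []<>q there: u:F, v:F. ✗
— 0 worlds.
For [][]<>~r:
s: successors {u, w}; []<>~r there: u:T, w:F. ✗
t: successors {u, w}; []<>~r there: u:T, w:F. ✗
u: successors {s, t, u, w}; []<>~r there: s:T, t:T, u:T, w:F. ✗
v: successors {t, u, w}; []<>~r there: t:T, u:T, w:F. ✗
w: successors {t, u, v, w, x}; []<>~r there: t:T, u:T, v:T, w:F, x:T. ✗
x: successors {u, v}; []<>~r there: u:T, v:T. ✓
— 1 world.

0 and 1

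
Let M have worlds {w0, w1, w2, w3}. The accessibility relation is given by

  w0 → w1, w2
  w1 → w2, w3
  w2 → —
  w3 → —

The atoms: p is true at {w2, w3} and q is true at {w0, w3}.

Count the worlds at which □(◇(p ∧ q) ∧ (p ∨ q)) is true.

w0: successors {w1, w2}; ◇(p ∧ q) ∧ (p ∨ q) there: w1:F, w2:F. ✗
w1: successors {w2, w3}; ◇(p ∧ q) ∧ (p ∨ q) there: w2:F, w3:F. ✗
w2: no successors, so □(◇(p ∧ q) ∧ (p ∨ q)) holds vacuously. ✓
w3: no successors, so □(◇(p ∧ q) ∧ (p ∨ q)) holds vacuously. ✓
Satisfying worlds: {w2, w3}.

2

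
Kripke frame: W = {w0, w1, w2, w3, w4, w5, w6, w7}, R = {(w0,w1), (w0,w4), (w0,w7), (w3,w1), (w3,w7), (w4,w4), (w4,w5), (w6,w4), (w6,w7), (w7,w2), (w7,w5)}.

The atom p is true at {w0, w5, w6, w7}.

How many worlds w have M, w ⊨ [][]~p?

w0: successors {w1, w4, w7}; []~p there: w1:T, w4:F, w7:F. ✗
w1: no successors, so [][]~p holds vacuously. ✓
w2: no successors, so [][]~p holds vacuously. ✓
w3: successors {w1, w7}; []~p there: w1:T, w7:F. ✗
w4: successors {w4, w5}; []~p there: w4:F, w5:T. ✗
w5: no successors, so [][]~p holds vacuously. ✓
w6: successors {w4, w7}; []~p there: w4:F, w7:F. ✗
w7: successors {w2, w5}; []~p there: w2:T, w5:T. ✓
Satisfying worlds: {w1, w2, w5, w7}.

4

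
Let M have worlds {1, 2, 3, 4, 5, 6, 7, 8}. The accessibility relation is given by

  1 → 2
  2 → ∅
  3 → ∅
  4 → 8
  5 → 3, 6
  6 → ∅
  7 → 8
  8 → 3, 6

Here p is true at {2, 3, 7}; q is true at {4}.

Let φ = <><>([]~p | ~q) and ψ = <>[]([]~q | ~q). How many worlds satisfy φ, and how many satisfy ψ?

For <><>([]~p | ~q):
1: successors {2}; <>([]~p | ~q) there: 2:F. ✗
2: no successors, so <><>([]~p | ~q) fails. ✗
3: no successors, so <><>([]~p | ~q) fails. ✗
4: successors {8}; <>([]~p | ~q) there: 8:T. ✓
5: successors {3, 6}; <>([]~p | ~q) there: 3:F, 6:F. ✗
6: no successors, so <><>([]~p | ~q) fails. ✗
7: successors {8}; <>([]~p | ~q) there: 8:T. ✓
8: successors {3, 6}; <>([]~p | ~q) there: 3:F, 6:F. ✗
— 2 worlds.
For <>[]([]~q | ~q):
1: successors {2}; []([]~q | ~q) there: 2:T. ✓
2: no successors, so <>[]([]~q | ~q) fails. ✗
3: no successors, so <>[]([]~q | ~q) fails. ✗
4: successors {8}; []([]~q | ~q) there: 8:T. ✓
5: successors {3, 6}; []([]~q | ~q) there: 3:T, 6:T. ✓
6: no successors, so <>[]([]~q | ~q) fails. ✗
7: successors {8}; []([]~q | ~q) there: 8:T. ✓
8: successors {3, 6}; []([]~q | ~q) there: 3:T, 6:T. ✓
— 5 worlds.

2 and 5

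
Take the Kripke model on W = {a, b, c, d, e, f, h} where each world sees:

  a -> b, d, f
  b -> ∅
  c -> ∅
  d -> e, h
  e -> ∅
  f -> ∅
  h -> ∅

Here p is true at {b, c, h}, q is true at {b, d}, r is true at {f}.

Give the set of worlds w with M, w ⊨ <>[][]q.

a: successors {b, d, f}; [][]q there: b:T, d:T, f:T. ✓
b: no successors, so <>[][]q fails. ✗
c: no successors, so <>[][]q fails. ✗
d: successors {e, h}; [][]q there: e:T, h:T. ✓
e: no successors, so <>[][]q fails. ✗
f: no successors, so <>[][]q fails. ✗
h: no successors, so <>[][]q fails. ✗

{a, d}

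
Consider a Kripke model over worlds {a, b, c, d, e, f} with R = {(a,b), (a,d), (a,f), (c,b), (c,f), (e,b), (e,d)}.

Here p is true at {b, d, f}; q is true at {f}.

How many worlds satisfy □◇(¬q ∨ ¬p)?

a: successors {b, d, f}; ◇(¬q ∨ ¬p) there: b:F, d:F, f:F. ✗
b: no successors, so □◇(¬q ∨ ¬p) holds vacuously. ✓
c: successors {b, f}; ◇(¬q ∨ ¬p) there: b:F, f:F. ✗
d: no successors, so □◇(¬q ∨ ¬p) holds vacuously. ✓
e: successors {b, d}; ◇(¬q ∨ ¬p) there: b:F, d:F. ✗
f: no successors, so □◇(¬q ∨ ¬p) holds vacuously. ✓
Satisfying worlds: {b, d, f}.

3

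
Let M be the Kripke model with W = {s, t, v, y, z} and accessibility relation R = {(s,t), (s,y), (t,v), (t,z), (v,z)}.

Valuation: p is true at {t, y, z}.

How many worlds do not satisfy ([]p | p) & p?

2

s: []p | p is T, p is F. ✗
t: []p | p is T, p is T. ✓
v: []p | p is T, p is F. ✗
y: []p | p is T, p is T. ✓
z: []p | p is T, p is T. ✓
Satisfying worlds: {t, y, z}.
So ([]p | p) & p fails at the other 2 worlds.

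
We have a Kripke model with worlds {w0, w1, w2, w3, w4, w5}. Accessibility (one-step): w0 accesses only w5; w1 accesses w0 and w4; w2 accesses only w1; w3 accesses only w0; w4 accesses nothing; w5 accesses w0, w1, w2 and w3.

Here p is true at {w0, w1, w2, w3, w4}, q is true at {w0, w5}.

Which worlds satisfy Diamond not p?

w0: successors {w5}; not p there: w5:T. ✓
w1: successors {w0, w4}; not p there: w0:F, w4:F. ✗
w2: successors {w1}; not p there: w1:F. ✗
w3: successors {w0}; not p there: w0:F. ✗
w4: no successors, so Diamond not p fails. ✗
w5: successors {w0, w1, w2, w3}; not p there: w0:F, w1:F, w2:F, w3:F. ✗

{w0}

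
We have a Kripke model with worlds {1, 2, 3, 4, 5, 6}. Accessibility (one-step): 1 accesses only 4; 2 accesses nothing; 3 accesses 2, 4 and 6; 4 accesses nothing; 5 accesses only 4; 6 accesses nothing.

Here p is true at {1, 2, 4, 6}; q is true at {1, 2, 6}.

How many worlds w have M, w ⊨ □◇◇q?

3

1: successors {4}; ◇◇q there: 4:F. ✗
2: no successors, so □◇◇q holds vacuously. ✓
3: successors {2, 4, 6}; ◇◇q there: 2:F, 4:F, 6:F. ✗
4: no successors, so □◇◇q holds vacuously. ✓
5: successors {4}; ◇◇q there: 4:F. ✗
6: no successors, so □◇◇q holds vacuously. ✓
Satisfying worlds: {2, 4, 6}.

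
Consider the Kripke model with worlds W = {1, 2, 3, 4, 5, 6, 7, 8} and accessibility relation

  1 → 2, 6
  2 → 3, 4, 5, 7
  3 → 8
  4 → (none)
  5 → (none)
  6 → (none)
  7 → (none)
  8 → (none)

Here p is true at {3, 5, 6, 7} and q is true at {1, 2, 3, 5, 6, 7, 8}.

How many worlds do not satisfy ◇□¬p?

1: successors {2, 6}; □¬p there: 2:F, 6:T. ✓
2: successors {3, 4, 5, 7}; □¬p there: 3:T, 4:T, 5:T, 7:T. ✓
3: successors {8}; □¬p there: 8:T. ✓
4: no successors, so ◇□¬p fails. ✗
5: no successors, so ◇□¬p fails. ✗
6: no successors, so ◇□¬p fails. ✗
7: no successors, so ◇□¬p fails. ✗
8: no successors, so ◇□¬p fails. ✗
Satisfying worlds: {1, 2, 3}.
So ◇□¬p fails at the other 5 worlds.

5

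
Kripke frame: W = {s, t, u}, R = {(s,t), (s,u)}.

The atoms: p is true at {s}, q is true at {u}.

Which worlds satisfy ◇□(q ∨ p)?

s: successors {t, u}; □(q ∨ p) there: t:T, u:T. ✓
t: no successors, so ◇□(q ∨ p) fails. ✗
u: no successors, so ◇□(q ∨ p) fails. ✗

{s}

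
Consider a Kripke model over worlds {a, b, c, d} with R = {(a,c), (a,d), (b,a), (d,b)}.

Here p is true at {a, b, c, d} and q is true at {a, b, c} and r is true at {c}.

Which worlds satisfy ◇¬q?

{a}

a: successors {c, d}; ¬q there: c:F, d:T. ✓
b: successors {a}; ¬q there: a:F. ✗
c: no successors, so ◇¬q fails. ✗
d: successors {b}; ¬q there: b:F. ✗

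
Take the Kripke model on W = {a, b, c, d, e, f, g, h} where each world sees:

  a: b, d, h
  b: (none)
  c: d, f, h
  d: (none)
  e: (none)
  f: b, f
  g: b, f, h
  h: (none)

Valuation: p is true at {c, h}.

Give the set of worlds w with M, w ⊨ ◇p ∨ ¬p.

{a, b, c, d, e, f, g}

a: ◇p is T, ¬p is T. ✓
b: ◇p is F, ¬p is T. ✓
c: ◇p is T, ¬p is F. ✓
d: ◇p is F, ¬p is T. ✓
e: ◇p is F, ¬p is T. ✓
f: ◇p is F, ¬p is T. ✓
g: ◇p is T, ¬p is T. ✓
h: ◇p is F, ¬p is F. ✗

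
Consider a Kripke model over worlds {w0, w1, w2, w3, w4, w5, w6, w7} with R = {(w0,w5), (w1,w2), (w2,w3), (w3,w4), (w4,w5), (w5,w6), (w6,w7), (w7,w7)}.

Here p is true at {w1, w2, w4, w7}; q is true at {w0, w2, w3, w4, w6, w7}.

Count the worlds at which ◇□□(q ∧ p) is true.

6

w0: successors {w5}; □□(q ∧ p) there: w5:T. ✓
w1: successors {w2}; □□(q ∧ p) there: w2:T. ✓
w2: successors {w3}; □□(q ∧ p) there: w3:F. ✗
w3: successors {w4}; □□(q ∧ p) there: w4:F. ✗
w4: successors {w5}; □□(q ∧ p) there: w5:T. ✓
w5: successors {w6}; □□(q ∧ p) there: w6:T. ✓
w6: successors {w7}; □□(q ∧ p) there: w7:T. ✓
w7: successors {w7}; □□(q ∧ p) there: w7:T. ✓
Satisfying worlds: {w0, w1, w4, w5, w6, w7}.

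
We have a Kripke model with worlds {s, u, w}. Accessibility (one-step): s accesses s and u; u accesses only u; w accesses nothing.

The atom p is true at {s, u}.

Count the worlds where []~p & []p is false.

s: []~p is F, []p is T. ✗
u: []~p is F, []p is T. ✗
w: []~p is T, []p is T. ✓
Satisfying worlds: {w}.
So []~p & []p fails at the other 2 worlds.

2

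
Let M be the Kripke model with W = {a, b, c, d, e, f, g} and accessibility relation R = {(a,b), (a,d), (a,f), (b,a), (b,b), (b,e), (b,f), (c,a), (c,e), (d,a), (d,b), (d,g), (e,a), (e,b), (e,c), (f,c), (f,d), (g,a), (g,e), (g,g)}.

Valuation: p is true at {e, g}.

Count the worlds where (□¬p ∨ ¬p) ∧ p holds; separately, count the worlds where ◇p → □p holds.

1 and 3

For (□¬p ∨ ¬p) ∧ p:
a: □¬p ∨ ¬p is T, p is F. ✗
b: □¬p ∨ ¬p is T, p is F. ✗
c: □¬p ∨ ¬p is T, p is F. ✗
d: □¬p ∨ ¬p is T, p is F. ✗
e: □¬p ∨ ¬p is T, p is T. ✓
f: □¬p ∨ ¬p is T, p is F. ✗
g: □¬p ∨ ¬p is F, p is T. ✗
— 1 world.
For ◇p → □p:
a: ◇p is F, □p is F. ✓
b: ◇p is T, □p is F. ✗
c: ◇p is T, □p is F. ✗
d: ◇p is T, □p is F. ✗
e: ◇p is F, □p is F. ✓
f: ◇p is F, □p is F. ✓
g: ◇p is T, □p is F. ✗
— 3 worlds.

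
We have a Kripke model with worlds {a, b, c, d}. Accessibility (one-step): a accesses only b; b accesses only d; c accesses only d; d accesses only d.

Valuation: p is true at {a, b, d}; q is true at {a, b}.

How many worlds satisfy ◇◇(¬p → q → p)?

4

a: successors {b}; ◇(¬p → q → p) there: b:T. ✓
b: successors {d}; ◇(¬p → q → p) there: d:T. ✓
c: successors {d}; ◇(¬p → q → p) there: d:T. ✓
d: successors {d}; ◇(¬p → q → p) there: d:T. ✓
Satisfying worlds: {a, b, c, d}.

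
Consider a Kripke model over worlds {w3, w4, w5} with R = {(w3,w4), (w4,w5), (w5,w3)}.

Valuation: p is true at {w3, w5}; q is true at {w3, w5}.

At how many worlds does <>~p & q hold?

w3: <>~p is T, q is T. ✓
w4: <>~p is F, q is F. ✗
w5: <>~p is F, q is T. ✗
Satisfying worlds: {w3}.

1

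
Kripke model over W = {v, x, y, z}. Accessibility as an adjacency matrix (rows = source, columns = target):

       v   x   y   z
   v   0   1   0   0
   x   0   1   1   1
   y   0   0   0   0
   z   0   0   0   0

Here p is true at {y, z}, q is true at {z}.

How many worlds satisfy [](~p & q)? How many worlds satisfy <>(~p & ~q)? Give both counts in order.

2 and 2

For [](~p & q):
v: successors {x}; ~p & q there: x:F. ✗
x: successors {x, y, z}; ~p & q there: x:F, y:F, z:F. ✗
y: no successors, so [](~p & q) holds vacuously. ✓
z: no successors, so [](~p & q) holds vacuously. ✓
— 2 worlds.
For <>(~p & ~q):
v: successors {x}; ~p & ~q there: x:T. ✓
x: successors {x, y, z}; ~p & ~q there: x:T, y:F, z:F. ✓
y: no successors, so <>(~p & ~q) fails. ✗
z: no successors, so <>(~p & ~q) fails. ✗
— 2 worlds.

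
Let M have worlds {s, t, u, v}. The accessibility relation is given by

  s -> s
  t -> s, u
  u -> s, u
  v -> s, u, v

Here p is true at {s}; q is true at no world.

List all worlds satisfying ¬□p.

s: □p is T. ✗
t: □p is F. ✓
u: □p is F. ✓
v: □p is F. ✓

{t, u, v}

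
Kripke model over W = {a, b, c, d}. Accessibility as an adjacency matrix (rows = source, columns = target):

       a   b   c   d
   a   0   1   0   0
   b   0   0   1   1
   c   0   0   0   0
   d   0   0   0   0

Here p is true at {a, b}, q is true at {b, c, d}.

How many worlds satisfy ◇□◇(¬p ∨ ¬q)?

a: successors {b}; □◇(¬p ∨ ¬q) there: b:F. ✗
b: successors {c, d}; □◇(¬p ∨ ¬q) there: c:T, d:T. ✓
c: no successors, so ◇□◇(¬p ∨ ¬q) fails. ✗
d: no successors, so ◇□◇(¬p ∨ ¬q) fails. ✗
Satisfying worlds: {b}.

1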